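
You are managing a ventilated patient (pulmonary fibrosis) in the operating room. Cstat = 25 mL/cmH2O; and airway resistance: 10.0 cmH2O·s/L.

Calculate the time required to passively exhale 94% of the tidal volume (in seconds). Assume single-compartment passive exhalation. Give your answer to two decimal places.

0.70

τ = R × C = 10.0 × 25 mL/cmH2O = 10.0 × 0.025 L/cmH2O = 0.25 s.
Exhaled fraction f = 1 − e^(−t/τ) → t = −τ·ln(1 − f) = −0.25·ln(0.06) = 0.7034 s.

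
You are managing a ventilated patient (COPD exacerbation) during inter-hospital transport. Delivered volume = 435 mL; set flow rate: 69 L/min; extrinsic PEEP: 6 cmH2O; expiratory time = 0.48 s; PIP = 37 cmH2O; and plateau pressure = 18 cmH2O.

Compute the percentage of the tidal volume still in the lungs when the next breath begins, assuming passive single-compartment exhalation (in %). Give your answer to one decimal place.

44.9

Flow: 69 L/min ÷ 60 = 1.15 L/s.
R = (PIP − Pplat)/V̇ = (37 − 18) / 1.15 = 19.0/1.15 = 16.522 cmH2O·s/L.
C = Vt/(Pplat − PEEP) = 435.0 / (18 − 6) = 435.0/12.0 = 36.25 mL/cmH2O.
τ = R × C = 16.522 × 0.03625 L/cmH2O = 0.5989 s.
Fraction remaining at end-expiration = e^(−Te/τ) = e^(−0.48/0.5989) = 0.4487 → 44.87%.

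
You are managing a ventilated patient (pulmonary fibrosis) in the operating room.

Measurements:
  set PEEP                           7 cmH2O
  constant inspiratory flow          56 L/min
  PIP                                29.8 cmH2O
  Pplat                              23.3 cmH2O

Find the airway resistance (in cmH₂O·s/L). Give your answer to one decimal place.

Flow: 56 L/min ÷ 60 = 0.9333 L/s.
Raw = (PIP − Pplat) / flow = (29.8 − 23.3) / 0.9333 = 6.5 / 0.9333 = 6.965 cmH2O·s/L.

7.0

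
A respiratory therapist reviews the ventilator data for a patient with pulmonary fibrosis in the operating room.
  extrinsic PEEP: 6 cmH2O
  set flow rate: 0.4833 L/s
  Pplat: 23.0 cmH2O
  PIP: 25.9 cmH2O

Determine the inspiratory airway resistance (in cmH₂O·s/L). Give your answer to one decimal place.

Raw = (PIP − Pplat) / flow = (25.9 − 23.0) / 0.4833 = 2.9 / 0.4833 = 6.0 cmH2O·s/L.

6.0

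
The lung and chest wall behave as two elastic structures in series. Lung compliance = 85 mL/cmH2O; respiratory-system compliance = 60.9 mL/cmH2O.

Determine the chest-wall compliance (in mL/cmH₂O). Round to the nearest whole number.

215

1/Ccw = 1/Crs − 1/CL.
1/Ccw = 1/60.9 − 1/85 = 0.004656.
Ccw = 214.78 mL/cmH2O.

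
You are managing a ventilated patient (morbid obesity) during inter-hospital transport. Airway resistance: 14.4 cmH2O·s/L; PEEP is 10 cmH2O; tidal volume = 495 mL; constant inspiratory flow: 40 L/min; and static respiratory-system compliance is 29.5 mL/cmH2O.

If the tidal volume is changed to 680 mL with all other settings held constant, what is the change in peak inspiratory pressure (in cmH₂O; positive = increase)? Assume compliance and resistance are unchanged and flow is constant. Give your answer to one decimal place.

PIP = Vt/C + R·V̇ + PEEP (constant-flow equation of motion).
Only the elastic term changes: ΔPIP = ΔVt / C = (680 − 495) / 29.5 = 6.271 cmH2O.

6.3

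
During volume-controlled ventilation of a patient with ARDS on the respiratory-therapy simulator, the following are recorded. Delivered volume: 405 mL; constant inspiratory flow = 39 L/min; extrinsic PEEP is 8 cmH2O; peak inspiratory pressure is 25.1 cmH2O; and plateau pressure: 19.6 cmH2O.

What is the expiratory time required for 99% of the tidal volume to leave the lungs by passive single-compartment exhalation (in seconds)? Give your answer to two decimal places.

1.36

Flow: 39 L/min ÷ 60 = 0.65 L/s.
R = (PIP − Pplat)/V̇ = (25.1 − 19.6) / 0.65 = 5.5/0.65 = 8.462 cmH2O·s/L.
C = Vt/(Pplat − PEEP) = 405.0 / (19.6 − 8) = 405.0/11.6 = 34.914 mL/cmH2O.
τ = R × C = 8.462 × 0.03491 L/cmH2O = 0.2954 s.
t = −τ·ln(1 − 0.99) = −0.2954·ln(0.01) = 1.36 s.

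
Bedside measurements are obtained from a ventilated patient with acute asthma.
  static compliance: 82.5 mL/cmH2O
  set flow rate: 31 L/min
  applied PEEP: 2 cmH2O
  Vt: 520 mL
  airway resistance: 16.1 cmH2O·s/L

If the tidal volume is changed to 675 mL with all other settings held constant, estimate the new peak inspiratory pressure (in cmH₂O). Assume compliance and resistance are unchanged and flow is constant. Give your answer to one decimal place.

18.5

Flow: 31 L/min ÷ 60 = 0.5167 L/s.
PIP = Vt/C + R·V̇ + PEEP (constant-flow equation of motion).
Only the elastic term changes: ΔPIP = ΔVt / C = (675 − 520) / 82.5 = 1.879 cmH2O.
Original PIP = 520/82.5 + 16.1×0.5167 + 2 = 16.622 cmH2O; new PIP = 16.622 + (1.879) = 18.501 cmH2O.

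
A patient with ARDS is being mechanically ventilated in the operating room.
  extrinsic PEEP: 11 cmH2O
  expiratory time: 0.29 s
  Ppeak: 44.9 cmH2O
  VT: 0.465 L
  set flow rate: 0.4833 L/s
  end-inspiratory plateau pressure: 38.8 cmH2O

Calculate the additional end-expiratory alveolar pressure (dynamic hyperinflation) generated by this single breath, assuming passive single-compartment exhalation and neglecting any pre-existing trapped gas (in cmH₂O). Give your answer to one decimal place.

R = (PIP − Pplat)/V̇ = (44.9 − 38.8) / 0.4833 = 6.1/0.4833 = 12.622 cmH2O·s/L.
C = Vt/(Pplat − PEEP) = 465.0 / (38.8 − 11) = 465.0/27.8 = 16.727 mL/cmH2O.
τ = R × C = 12.622 × 0.01673 L/cmH2O = 0.2112 s.
Fraction remaining = e^(−Te/τ) = e^(−0.29/0.2112) = 0.2533; trapped volume = 465.0 × 0.2533 = 117.78 mL.
Additional alveolar pressure from trapping ≈ V_trapped / C = 117.78 / 16.727 = 7.041 cmH2O.

7.0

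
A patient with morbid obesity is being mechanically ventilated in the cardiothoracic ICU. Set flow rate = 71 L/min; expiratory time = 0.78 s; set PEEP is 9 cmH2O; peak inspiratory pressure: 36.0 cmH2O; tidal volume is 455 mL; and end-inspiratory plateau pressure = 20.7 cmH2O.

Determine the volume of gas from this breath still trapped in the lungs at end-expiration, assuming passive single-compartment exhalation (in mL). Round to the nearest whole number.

Flow: 71 L/min ÷ 60 = 1.1833 L/s.
R = (PIP − Pplat)/V̇ = (36.0 − 20.7) / 1.1833 = 15.3/1.1833 = 12.93 cmH2O·s/L.
C = Vt/(Pplat − PEEP) = 455.0 / (20.7 − 9) = 455.0/11.7 = 38.889 mL/cmH2O.
τ = R × C = 12.93 × 0.03889 L/cmH2O = 0.5028 s.
Fraction remaining = e^(−Te/τ) = e^(−0.78/0.5028) = 0.212.
Trapped volume = 455.0 × 0.212 = 96.46 mL.

96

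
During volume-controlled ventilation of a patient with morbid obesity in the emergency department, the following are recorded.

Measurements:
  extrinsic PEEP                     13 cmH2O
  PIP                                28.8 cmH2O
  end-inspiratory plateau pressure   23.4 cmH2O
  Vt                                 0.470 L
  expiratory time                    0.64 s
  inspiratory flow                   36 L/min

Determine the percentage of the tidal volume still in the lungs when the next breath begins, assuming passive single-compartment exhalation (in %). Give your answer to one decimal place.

20.7

Flow: 36 L/min ÷ 60 = 0.6 L/s.
R = (PIP − Pplat)/V̇ = (28.8 − 23.4) / 0.6 = 5.4/0.6 = 9.0 cmH2O·s/L.
C = Vt/(Pplat − PEEP) = 470.0 / (23.4 − 13) = 470.0/10.4 = 45.192 mL/cmH2O.
τ = R × C = 9.0 × 0.04519 L/cmH2O = 0.4067 s.
Fraction remaining at end-expiration = e^(−Te/τ) = e^(−0.64/0.4067) = 0.2073 → 20.73%.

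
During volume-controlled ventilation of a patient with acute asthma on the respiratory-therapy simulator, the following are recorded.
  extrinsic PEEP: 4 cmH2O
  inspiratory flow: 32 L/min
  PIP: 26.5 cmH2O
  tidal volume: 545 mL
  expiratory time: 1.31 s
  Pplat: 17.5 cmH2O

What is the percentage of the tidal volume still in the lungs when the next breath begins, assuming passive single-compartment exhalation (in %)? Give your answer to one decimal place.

14.6

Flow: 32 L/min ÷ 60 = 0.5333 L/s.
R = (PIP − Pplat)/V̇ = (26.5 − 17.5) / 0.5333 = 9.0/0.5333 = 16.876 cmH2O·s/L.
C = Vt/(Pplat − PEEP) = 545.0 / (17.5 − 4) = 545.0/13.5 = 40.37 mL/cmH2O.
τ = R × C = 16.876 × 0.04037 L/cmH2O = 0.6813 s.
Fraction remaining at end-expiration = e^(−Te/τ) = e^(−1.31/0.6813) = 0.1462 → 14.62%.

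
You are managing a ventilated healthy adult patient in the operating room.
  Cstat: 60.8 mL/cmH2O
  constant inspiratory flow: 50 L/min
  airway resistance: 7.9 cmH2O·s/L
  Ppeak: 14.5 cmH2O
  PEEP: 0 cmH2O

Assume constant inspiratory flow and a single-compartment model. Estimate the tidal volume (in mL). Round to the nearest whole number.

481

Flow: 50 L/min ÷ 60 = 0.8333 L/s.
Equation of motion (constant flow): PIP = Vt/C + R·V̇ + PEEP.
Vt/C = PIP − R·V̇ − PEEP = 14.5 − 6.583 − 0 = 7.917 cmH2O.
Vt = C × 7.917 = 60.8 × 7.917 = 481.35 mL.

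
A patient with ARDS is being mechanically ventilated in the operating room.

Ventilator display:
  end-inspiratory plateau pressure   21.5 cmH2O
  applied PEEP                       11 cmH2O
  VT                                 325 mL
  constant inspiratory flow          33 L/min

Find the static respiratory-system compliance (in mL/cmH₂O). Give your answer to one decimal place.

Cstat = Vt / (Pplat − PEEP) = 325 / (21.5 − 11) = 325 / 10.5 = 30.952 mL/cmH2O.

31.0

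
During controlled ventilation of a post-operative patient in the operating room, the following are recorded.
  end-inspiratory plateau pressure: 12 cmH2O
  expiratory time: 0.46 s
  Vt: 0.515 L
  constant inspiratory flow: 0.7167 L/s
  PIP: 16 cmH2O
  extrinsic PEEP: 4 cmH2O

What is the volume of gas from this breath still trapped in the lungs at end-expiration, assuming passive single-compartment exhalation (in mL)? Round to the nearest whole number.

R = (PIP − Pplat)/V̇ = (16 − 12) / 0.7167 = 4.0/0.7167 = 5.581 cmH2O·s/L.
C = Vt/(Pplat − PEEP) = 515.0 / (12 − 4) = 515.0/8.0 = 64.375 mL/cmH2O.
τ = R × C = 5.581 × 0.06438 L/cmH2O = 0.3593 s.
Fraction remaining = e^(−Te/τ) = e^(−0.46/0.3593) = 0.278.
Trapped volume = 515.0 × 0.278 = 143.17 mL.

143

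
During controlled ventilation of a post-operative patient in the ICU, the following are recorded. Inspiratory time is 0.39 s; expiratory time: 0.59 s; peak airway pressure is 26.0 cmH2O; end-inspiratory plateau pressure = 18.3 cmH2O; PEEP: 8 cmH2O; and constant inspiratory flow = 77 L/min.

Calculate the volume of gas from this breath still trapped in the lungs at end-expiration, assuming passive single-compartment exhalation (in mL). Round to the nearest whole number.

66

Flow: 77 L/min ÷ 60 = 1.2833 L/s.
Vt = flow × Ti = 1.2833 L/s × 0.39 s × 1000 mL/L = 500.49 mL.
R = (PIP − Pplat)/V̇ = (26.0 − 18.3) / 1.2833 = 7.7/1.2833 = 6.0 cmH2O·s/L.
C = Vt/(Pplat − PEEP) = 500.49 / (18.3 − 8) = 500.49/10.3 = 48.591 mL/cmH2O.
τ = R × C = 6.0 × 0.04859 L/cmH2O = 0.2915 s.
Fraction remaining = e^(−Te/τ) = e^(−0.59/0.2915) = 0.1321.
Trapped volume = 500.49 × 0.1321 = 66.115 mL.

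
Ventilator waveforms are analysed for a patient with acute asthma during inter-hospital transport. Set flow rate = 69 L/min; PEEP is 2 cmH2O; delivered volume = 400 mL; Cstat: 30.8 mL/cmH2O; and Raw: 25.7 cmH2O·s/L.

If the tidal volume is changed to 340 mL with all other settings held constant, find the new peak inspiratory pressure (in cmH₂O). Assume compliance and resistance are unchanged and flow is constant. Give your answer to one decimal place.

Flow: 69 L/min ÷ 60 = 1.15 L/s.
PIP = Vt/C + R·V̇ + PEEP (constant-flow equation of motion).
Only the elastic term changes: ΔPIP = ΔVt / C = (340 − 400) / 30.8 = -1.948 cmH2O.
Original PIP = 400/30.8 + 25.7×1.15 + 2 = 44.542 cmH2O; new PIP = 44.542 + (-1.948) = 42.594 cmH2O.

42.6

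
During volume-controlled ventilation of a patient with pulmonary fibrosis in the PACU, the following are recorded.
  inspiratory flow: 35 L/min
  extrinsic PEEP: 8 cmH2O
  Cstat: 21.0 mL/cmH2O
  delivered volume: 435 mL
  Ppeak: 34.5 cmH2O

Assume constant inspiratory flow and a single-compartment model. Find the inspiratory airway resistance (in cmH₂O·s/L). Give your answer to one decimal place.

Flow: 35 L/min ÷ 60 = 0.5833 L/s.
Equation of motion (constant flow): PIP = Vt/C + R·V̇ + PEEP.
R·V̇ = PIP − Vt/C − PEEP = 34.5 − 435/21.0 − 8 = 34.5 − 20.714 − 8 = 5.786 cmH2O.
R = 5.786 / 0.5833 = 9.919 cmH2O·s/L.

9.9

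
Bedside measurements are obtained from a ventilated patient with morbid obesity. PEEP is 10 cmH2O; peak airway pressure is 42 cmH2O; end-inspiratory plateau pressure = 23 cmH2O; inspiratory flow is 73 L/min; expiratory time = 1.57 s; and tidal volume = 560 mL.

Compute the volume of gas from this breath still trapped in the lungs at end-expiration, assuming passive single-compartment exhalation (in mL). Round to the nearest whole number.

54

Flow: 73 L/min ÷ 60 = 1.2167 L/s.
R = (PIP − Pplat)/V̇ = (42 − 23) / 1.2167 = 19.0/1.2167 = 15.616 cmH2O·s/L.
C = Vt/(Pplat − PEEP) = 560.0 / (23 − 10) = 560.0/13.0 = 43.077 mL/cmH2O.
τ = R × C = 15.616 × 0.04308 L/cmH2O = 0.6727 s.
Fraction remaining = e^(−Te/τ) = e^(−1.57/0.6727) = 0.09692.
Trapped volume = 560.0 × 0.09692 = 54.275 mL.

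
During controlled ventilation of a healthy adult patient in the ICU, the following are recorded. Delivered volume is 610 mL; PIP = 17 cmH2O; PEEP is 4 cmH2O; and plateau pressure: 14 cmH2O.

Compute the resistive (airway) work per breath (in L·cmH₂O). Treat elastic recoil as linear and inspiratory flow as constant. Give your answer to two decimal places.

With constant inspiratory flow the resistive pressure is constant at PIP − Pplat = 17 − 14 = 3.0 cmH2O, so resistive work = 3.0 × 0.610 = 1.83 L·cmH2O.

1.83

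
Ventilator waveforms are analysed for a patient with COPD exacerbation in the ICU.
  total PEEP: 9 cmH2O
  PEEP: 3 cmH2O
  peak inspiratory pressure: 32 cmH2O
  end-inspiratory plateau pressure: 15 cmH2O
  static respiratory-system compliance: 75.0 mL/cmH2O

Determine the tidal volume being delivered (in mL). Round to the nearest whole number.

End-expiratory occlusion gives total PEEP = 9 cmH2O (intrinsic PEEP = 9 − 3 = 6). Use total PEEP for the elastic gradient.
Vt = Cstat × (Pplat − PEEPtotal) = 75.0 × (15 − 9) = 75.0 × 6.0 = 450.0 mL.

450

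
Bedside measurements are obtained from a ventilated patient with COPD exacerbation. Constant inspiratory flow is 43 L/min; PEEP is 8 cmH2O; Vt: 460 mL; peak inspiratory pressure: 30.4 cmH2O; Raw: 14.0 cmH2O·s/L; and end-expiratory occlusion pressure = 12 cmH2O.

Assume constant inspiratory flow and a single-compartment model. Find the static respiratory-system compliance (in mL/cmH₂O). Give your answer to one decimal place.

55.0

Flow: 43 L/min ÷ 60 = 0.7167 L/s.
Total PEEP = 12 cmH2O (set 8 + intrinsic 4); this is the baseline alveolar pressure.
Equation of motion (constant flow): PIP = Vt/C + R·V̇ + PEEP.
Vt/C = PIP − R·V̇ − PEEP = 30.4 − 14.0×0.7167 − 12 = 30.4 − 10.034 − 12 = 8.366 cmH2O.
C = Vt / 8.366 = 460 / 8.366 = 54.984 mL/cmH2O.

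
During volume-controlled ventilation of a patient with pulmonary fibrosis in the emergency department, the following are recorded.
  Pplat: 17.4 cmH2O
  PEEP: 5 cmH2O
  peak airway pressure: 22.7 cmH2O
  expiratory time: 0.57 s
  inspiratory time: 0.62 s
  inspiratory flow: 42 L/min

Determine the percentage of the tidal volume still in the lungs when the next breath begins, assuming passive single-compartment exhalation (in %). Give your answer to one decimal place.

Flow: 42 L/min ÷ 60 = 0.7 L/s.
Vt = flow × Ti = 0.7 L/s × 0.62 s × 1000 mL/L = 434.0 mL.
R = (PIP − Pplat)/V̇ = (22.7 − 17.4) / 0.7 = 5.3/0.7 = 7.571 cmH2O·s/L.
C = Vt/(Pplat − PEEP) = 434.0 / (17.4 − 5) = 434.0/12.4 = 35.0 mL/cmH2O.
τ = R × C = 7.571 × 0.035 L/cmH2O = 0.265 s.
Fraction remaining at end-expiration = e^(−Te/τ) = e^(−0.57/0.265) = 0.1164 → 11.64%.

11.6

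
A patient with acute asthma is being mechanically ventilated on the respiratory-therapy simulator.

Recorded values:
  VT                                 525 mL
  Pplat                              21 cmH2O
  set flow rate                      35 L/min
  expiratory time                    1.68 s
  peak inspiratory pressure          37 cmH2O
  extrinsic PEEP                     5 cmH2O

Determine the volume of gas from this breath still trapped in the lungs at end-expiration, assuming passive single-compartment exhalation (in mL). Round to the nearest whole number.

81

Flow: 35 L/min ÷ 60 = 0.5833 L/s.
R = (PIP − Pplat)/V̇ = (37 − 21) / 0.5833 = 16.0/0.5833 = 27.43 cmH2O·s/L.
C = Vt/(Pplat − PEEP) = 525.0 / (21 − 5) = 525.0/16.0 = 32.813 mL/cmH2O.
τ = R × C = 27.43 × 0.03281 L/cmH2O = 0.9 s.
Fraction remaining = e^(−Te/τ) = e^(−1.68/0.9) = 0.1546.
Trapped volume = 525.0 × 0.1546 = 81.165 mL.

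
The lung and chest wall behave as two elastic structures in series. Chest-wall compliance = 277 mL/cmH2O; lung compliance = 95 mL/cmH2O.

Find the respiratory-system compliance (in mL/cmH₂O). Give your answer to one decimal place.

70.7

Lung and chest wall are elastances in series: 1/Crs = 1/CL + 1/Ccw.
1/Crs = 1/95 + 1/277 = 0.01414.
Crs = 70.721 mL/cmH2O.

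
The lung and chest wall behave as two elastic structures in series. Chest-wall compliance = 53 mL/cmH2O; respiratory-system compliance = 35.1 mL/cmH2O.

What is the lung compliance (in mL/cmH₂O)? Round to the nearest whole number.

1/CL = 1/Crs − 1/Ccw.
1/CL = 1/35.1 − 1/53 = 0.009622.
CL = 103.93 mL/cmH2O.

104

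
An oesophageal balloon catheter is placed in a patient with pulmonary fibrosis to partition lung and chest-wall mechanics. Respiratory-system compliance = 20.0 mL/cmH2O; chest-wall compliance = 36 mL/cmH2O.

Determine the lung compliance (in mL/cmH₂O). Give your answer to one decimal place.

45.0

1/CL = 1/Crs − 1/Ccw.
1/CL = 1/20.0 − 1/36 = 0.02222.
CL = 45.005 mL/cmH2O.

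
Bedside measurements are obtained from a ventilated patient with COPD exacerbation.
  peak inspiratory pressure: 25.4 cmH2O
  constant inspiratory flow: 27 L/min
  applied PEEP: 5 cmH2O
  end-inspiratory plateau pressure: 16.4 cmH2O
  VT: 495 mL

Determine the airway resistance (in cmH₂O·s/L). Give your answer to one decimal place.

Flow: 27 L/min ÷ 60 = 0.45 L/s.
Raw = (PIP − Pplat) / flow = (25.4 − 16.4) / 0.45 = 9.0 / 0.45 = 20.0 cmH2O·s/L.

20.0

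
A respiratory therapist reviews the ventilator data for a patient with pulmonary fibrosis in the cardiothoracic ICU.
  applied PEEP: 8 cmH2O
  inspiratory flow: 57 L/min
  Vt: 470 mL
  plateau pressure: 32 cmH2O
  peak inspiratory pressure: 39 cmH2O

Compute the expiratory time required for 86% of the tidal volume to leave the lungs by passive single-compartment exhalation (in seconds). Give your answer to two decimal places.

0.28

Flow: 57 L/min ÷ 60 = 0.95 L/s.
R = (PIP − Pplat)/V̇ = (39 − 32) / 0.95 = 7.0/0.95 = 7.368 cmH2O·s/L.
C = Vt/(Pplat − PEEP) = 470.0 / (32 − 8) = 470.0/24.0 = 19.583 mL/cmH2O.
τ = R × C = 7.368 × 0.01958 L/cmH2O = 0.1443 s.
t = −τ·ln(1 − 0.86) = −0.1443·ln(0.14) = 0.2837 s.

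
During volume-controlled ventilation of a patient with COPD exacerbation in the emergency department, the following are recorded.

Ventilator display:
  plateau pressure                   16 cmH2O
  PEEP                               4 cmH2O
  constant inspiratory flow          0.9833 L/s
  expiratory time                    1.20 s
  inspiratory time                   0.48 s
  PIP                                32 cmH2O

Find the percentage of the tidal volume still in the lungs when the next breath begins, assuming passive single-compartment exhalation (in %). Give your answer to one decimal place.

Vt = flow × Ti = 0.9833 L/s × 0.48 s × 1000 mL/L = 471.98 mL.
R = (PIP − Pplat)/V̇ = (32 − 16) / 0.9833 = 16.0/0.9833 = 16.272 cmH2O·s/L.
C = Vt/(Pplat − PEEP) = 471.98 / (16 − 4) = 471.98/12.0 = 39.332 mL/cmH2O.
τ = R × C = 16.272 × 0.03933 L/cmH2O = 0.64 s.
Fraction remaining at end-expiration = e^(−Te/τ) = e^(−1.20/0.64) = 0.1534 → 15.34%.

15.3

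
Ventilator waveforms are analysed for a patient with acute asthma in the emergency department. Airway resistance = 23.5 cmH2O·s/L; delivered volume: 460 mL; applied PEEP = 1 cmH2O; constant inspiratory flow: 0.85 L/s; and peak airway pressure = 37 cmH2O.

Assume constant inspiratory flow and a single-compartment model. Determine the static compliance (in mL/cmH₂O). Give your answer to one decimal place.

28.7

Equation of motion (constant flow): PIP = Vt/C + R·V̇ + PEEP.
Vt/C = PIP − R·V̇ − PEEP = 37 − 23.5×0.85 − 1 = 37 − 19.975 − 1 = 16.025 cmH2O.
C = Vt / 16.025 = 460 / 16.025 = 28.705 mL/cmH2O.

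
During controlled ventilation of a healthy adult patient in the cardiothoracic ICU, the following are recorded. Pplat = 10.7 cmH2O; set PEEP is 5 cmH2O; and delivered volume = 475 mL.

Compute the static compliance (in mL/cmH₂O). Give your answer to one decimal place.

Cstat = Vt / (Pplat − PEEP) = 475 / (10.7 − 5) = 475 / 5.7 = 83.333 mL/cmH2O.

83.3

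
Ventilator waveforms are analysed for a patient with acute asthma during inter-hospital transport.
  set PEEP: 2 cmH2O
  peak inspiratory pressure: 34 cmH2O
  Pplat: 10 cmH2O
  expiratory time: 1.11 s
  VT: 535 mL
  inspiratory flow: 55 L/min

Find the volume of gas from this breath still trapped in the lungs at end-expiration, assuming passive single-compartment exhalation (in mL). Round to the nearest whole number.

284

Flow: 55 L/min ÷ 60 = 0.9167 L/s.
R = (PIP − Pplat)/V̇ = (34 − 10) / 0.9167 = 24.0/0.9167 = 26.181 cmH2O·s/L.
C = Vt/(Pplat − PEEP) = 535.0 / (10 − 2) = 535.0/8.0 = 66.875 mL/cmH2O.
τ = R × C = 26.181 × 0.06688 L/cmH2O = 1.751 s.
Fraction remaining = e^(−Te/τ) = e^(−1.11/1.751) = 0.5305.
Trapped volume = 535.0 × 0.5305 = 283.82 mL.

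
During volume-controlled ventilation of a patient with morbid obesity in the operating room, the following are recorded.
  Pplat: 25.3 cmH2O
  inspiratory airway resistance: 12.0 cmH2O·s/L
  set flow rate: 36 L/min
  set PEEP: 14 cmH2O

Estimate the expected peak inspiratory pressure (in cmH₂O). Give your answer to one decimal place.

Flow: 36 L/min ÷ 60 = 0.6 L/s.
PIP = Pplat + Raw × flow = 25.3 + 12.0 × 0.6 = 25.3 + 7.2 = 32.5 cmH2O.

32.5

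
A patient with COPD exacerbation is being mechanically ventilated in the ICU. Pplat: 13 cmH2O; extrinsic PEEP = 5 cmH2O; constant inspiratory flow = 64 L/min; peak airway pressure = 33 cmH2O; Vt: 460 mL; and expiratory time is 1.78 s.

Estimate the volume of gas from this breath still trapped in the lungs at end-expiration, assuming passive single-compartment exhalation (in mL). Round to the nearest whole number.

Flow: 64 L/min ÷ 60 = 1.0667 L/s.
R = (PIP − Pplat)/V̇ = (33 − 13) / 1.0667 = 20.0/1.0667 = 18.749 cmH2O·s/L.
C = Vt/(Pplat − PEEP) = 460.0 / (13 − 5) = 460.0/8.0 = 57.5 mL/cmH2O.
τ = R × C = 18.749 × 0.0575 L/cmH2O = 1.078 s.
Fraction remaining = e^(−Te/τ) = e^(−1.78/1.078) = 0.1918.
Trapped volume = 460.0 × 0.1918 = 88.228 mL.

88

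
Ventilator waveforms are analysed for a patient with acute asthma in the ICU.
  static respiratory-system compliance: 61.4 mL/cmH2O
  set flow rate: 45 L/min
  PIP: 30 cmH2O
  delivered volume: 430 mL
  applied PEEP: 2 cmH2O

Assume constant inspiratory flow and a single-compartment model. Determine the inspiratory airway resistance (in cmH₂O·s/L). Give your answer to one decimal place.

Flow: 45 L/min ÷ 60 = 0.75 L/s.
Equation of motion (constant flow): PIP = Vt/C + R·V̇ + PEEP.
R·V̇ = PIP − Vt/C − PEEP = 30 − 430/61.4 − 2 = 30 − 7.003 − 2 = 20.997 cmH2O.
R = 20.997 / 0.75 = 27.996 cmH2O·s/L.

28.0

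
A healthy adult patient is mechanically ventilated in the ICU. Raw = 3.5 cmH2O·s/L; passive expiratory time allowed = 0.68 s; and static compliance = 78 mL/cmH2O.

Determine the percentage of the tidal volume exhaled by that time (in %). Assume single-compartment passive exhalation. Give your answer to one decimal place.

91.7

τ = R × C = 3.5 × 78 mL/cmH2O = 3.5 × 0.078 L/cmH2O = 0.273 s.
Passive exhalation: V(t)/V₀ = e^(−t/τ) = e^(−0.68/0.273) = 0.08284.
Fraction exhaled = 1 − 0.08284 = 0.9172 → 91.72%.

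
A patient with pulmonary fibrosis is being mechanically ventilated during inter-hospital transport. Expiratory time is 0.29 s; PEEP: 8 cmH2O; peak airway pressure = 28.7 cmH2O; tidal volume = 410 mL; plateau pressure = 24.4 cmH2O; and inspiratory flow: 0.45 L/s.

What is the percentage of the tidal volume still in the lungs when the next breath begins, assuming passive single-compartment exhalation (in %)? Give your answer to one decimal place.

29.7

R = (PIP − Pplat)/V̇ = (28.7 − 24.4) / 0.45 = 4.3/0.45 = 9.556 cmH2O·s/L.
C = Vt/(Pplat − PEEP) = 410.0 / (24.4 − 8) = 410.0/16.4 = 25.0 mL/cmH2O.
τ = R × C = 9.556 × 0.025 L/cmH2O = 0.2389 s.
Fraction remaining at end-expiration = e^(−Te/τ) = e^(−0.29/0.2389) = 0.297 → 29.7%.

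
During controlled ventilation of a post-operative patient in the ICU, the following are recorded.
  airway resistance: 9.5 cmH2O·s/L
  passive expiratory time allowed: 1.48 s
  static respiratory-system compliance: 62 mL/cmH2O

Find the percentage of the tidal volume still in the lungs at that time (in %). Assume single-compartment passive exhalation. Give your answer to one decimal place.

8.1

τ = R × C = 9.5 × 62 mL/cmH2O = 9.5 × 0.062 L/cmH2O = 0.589 s.
Passive exhalation: V(t)/V₀ = e^(−t/τ) = e^(−1.48/0.589) = 0.08105.
Fraction remaining = 0.08105 → 8.105%.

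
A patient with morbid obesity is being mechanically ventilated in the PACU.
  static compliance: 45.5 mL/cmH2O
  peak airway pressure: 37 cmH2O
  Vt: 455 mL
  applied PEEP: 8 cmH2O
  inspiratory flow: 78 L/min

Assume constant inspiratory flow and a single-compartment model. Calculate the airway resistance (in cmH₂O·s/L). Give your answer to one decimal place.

14.6

Flow: 78 L/min ÷ 60 = 1.3 L/s.
Equation of motion (constant flow): PIP = Vt/C + R·V̇ + PEEP.
R·V̇ = PIP − Vt/C − PEEP = 37 − 455/45.5 − 8 = 37 − 10.0 − 8 = 19.0 cmH2O.
R = 19.0 / 1.3 = 14.615 cmH2O·s/L.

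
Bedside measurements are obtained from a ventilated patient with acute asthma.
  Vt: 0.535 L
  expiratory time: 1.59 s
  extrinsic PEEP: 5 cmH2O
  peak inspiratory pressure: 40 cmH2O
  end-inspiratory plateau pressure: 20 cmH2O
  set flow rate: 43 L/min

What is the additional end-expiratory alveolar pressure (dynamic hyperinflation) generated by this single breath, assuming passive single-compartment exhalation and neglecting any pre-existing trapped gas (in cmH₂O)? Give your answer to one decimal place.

Flow: 43 L/min ÷ 60 = 0.7167 L/s.
R = (PIP − Pplat)/V̇ = (40 − 20) / 0.7167 = 20.0/0.7167 = 27.906 cmH2O·s/L.
C = Vt/(Pplat − PEEP) = 535.0 / (20 − 5) = 535.0/15.0 = 35.667 mL/cmH2O.
τ = R × C = 27.906 × 0.03567 L/cmH2O = 0.9954 s.
Fraction remaining = e^(−Te/τ) = e^(−1.59/0.9954) = 0.2024; trapped volume = 535.0 × 0.2024 = 108.28 mL.
Additional alveolar pressure from trapping ≈ V_trapped / C = 108.28 / 35.667 = 3.036 cmH2O.

3.0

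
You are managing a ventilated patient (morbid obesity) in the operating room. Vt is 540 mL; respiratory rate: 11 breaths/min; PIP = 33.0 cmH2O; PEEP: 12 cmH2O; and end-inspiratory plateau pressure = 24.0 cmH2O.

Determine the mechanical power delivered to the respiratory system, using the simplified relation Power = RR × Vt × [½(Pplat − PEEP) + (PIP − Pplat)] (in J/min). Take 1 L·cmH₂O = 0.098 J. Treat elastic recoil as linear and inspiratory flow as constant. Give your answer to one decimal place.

8.7

Per-breath work = Vt × [½(Pplat−PEEP) + (PIP−Pplat)] = 0.540 × [0.5×12.0 + 9.0] = 0.540 × 15.0 = 8.1 L·cmH2O.
Power = 11 × 8.1 = 89.1 L·cmH2O/min.
× 0.098 J/(L·cmH2O) → 8.732 J/min.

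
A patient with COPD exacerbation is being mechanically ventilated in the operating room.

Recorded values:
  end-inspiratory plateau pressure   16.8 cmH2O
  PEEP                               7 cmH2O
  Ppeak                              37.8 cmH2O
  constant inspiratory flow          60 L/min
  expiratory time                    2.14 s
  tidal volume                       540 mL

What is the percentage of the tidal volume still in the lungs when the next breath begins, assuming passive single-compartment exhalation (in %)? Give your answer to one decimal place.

Flow: 60 L/min ÷ 60 = 1 L/s.
R = (PIP − Pplat)/V̇ = (37.8 − 16.8) / 1 = 21.0/1 = 21.0 cmH2O·s/L.
C = Vt/(Pplat − PEEP) = 540.0 / (16.8 − 7) = 540.0/9.8 = 55.102 mL/cmH2O.
τ = R × C = 21.0 × 0.0551 L/cmH2O = 1.157 s.
Fraction remaining at end-expiration = e^(−Te/τ) = e^(−2.14/1.157) = 0.1573 → 15.73%.

15.7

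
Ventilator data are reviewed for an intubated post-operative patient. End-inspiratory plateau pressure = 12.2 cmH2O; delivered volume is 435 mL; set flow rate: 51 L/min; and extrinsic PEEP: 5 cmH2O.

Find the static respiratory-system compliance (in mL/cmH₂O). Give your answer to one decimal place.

60.4

Cstat = Vt / (Pplat − PEEP) = 435 / (12.2 − 5) = 435 / 7.2 = 60.417 mL/cmH2O.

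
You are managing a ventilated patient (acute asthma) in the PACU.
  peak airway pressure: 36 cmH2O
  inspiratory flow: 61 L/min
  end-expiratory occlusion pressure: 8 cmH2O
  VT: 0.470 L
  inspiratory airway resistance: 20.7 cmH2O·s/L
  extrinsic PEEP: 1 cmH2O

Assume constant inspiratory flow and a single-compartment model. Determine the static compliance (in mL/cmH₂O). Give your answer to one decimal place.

Flow: 61 L/min ÷ 60 = 1.0167 L/s.
Total PEEP = 8 cmH2O (set 1 + intrinsic 7); this is the baseline alveolar pressure.
Equation of motion (constant flow): PIP = Vt/C + R·V̇ + PEEP.
Vt/C = PIP − R·V̇ − PEEP = 36 − 20.7×1.0167 − 8 = 36 − 21.046 − 8 = 6.954 cmH2O.
C = Vt / 6.954 = 470 / 6.954 = 67.587 mL/cmH2O.

67.6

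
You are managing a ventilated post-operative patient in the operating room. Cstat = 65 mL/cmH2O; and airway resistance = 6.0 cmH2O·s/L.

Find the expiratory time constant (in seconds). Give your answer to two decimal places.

τ = R × C = 6.0 × 65 mL/cmH2O = 6.0 × 0.065 L/cmH2O = 0.39 s.

0.39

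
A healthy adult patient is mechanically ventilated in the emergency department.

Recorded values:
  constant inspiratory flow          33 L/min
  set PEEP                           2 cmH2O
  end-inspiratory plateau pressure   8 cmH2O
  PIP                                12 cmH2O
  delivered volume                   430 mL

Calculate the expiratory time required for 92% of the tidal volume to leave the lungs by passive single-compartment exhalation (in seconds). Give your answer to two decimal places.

Flow: 33 L/min ÷ 60 = 0.55 L/s.
R = (PIP − Pplat)/V̇ = (12 − 8) / 0.55 = 4.0/0.55 = 7.273 cmH2O·s/L.
C = Vt/(Pplat − PEEP) = 430.0 / (8 − 2) = 430.0/6.0 = 71.667 mL/cmH2O.
τ = R × C = 7.273 × 0.07167 L/cmH2O = 0.5213 s.
t = −τ·ln(1 − 0.92) = −0.5213·ln(0.08) = 1.317 s.

1.32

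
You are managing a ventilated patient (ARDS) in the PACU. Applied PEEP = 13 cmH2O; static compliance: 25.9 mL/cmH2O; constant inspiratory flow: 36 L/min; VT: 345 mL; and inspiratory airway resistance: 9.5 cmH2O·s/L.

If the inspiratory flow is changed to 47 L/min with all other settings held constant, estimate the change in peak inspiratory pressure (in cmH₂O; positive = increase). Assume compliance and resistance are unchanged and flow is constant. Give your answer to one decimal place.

1.7

Flow: 36 L/min ÷ 60 = 0.6 L/s.
New flow: 47 L/min ÷ 60 = 0.7833 L/s.
PIP = Vt/C + R·V̇ + PEEP (constant-flow equation of motion).
Only the resistive term changes: ΔPIP = R × ΔV̇ = 9.5 × (0.7833 − 0.6) = 9.5 × 0.1833 = 1.741 cmH2O.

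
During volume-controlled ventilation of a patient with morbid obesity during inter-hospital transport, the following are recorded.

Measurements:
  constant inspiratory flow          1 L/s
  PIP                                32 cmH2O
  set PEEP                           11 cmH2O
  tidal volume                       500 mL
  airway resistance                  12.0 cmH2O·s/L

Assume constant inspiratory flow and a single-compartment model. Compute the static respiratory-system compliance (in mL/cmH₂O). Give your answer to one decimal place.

55.6

Equation of motion (constant flow): PIP = Vt/C + R·V̇ + PEEP.
Vt/C = PIP − R·V̇ − PEEP = 32 − 12.0×1 − 11 = 32 − 12.0 − 11 = 9.0 cmH2O.
C = Vt / 9.0 = 500 / 9.0 = 55.556 mL/cmH2O.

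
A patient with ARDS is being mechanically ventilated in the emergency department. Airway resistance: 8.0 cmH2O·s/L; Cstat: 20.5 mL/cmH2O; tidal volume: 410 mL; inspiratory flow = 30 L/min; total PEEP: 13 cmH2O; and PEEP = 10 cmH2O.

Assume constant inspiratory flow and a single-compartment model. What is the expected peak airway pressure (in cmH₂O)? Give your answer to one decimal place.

37.0

Flow: 30 L/min ÷ 60 = 0.5 L/s.
Total PEEP = 13 cmH2O (set 10 + intrinsic 3); this is the baseline alveolar pressure.
Equation of motion (constant flow): PIP = Vt/C + R·V̇ + PEEP.
PIP = 410/20.5 + 8.0×0.5 + 13 = 20.0 + 4.0 + 13 = 37.0 cmH2O.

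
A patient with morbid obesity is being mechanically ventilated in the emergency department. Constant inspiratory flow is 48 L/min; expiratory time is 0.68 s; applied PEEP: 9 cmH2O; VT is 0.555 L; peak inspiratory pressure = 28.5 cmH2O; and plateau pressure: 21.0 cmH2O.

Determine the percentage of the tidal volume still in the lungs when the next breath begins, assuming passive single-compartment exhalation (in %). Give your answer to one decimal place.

Flow: 48 L/min ÷ 60 = 0.8 L/s.
R = (PIP − Pplat)/V̇ = (28.5 − 21.0) / 0.8 = 7.5/0.8 = 9.375 cmH2O·s/L.
C = Vt/(Pplat − PEEP) = 555.0 / (21.0 − 9) = 555.0/12.0 = 46.25 mL/cmH2O.
τ = R × C = 9.375 × 0.04625 L/cmH2O = 0.4336 s.
Fraction remaining at end-expiration = e^(−Te/τ) = e^(−0.68/0.4336) = 0.2084 → 20.84%.

20.8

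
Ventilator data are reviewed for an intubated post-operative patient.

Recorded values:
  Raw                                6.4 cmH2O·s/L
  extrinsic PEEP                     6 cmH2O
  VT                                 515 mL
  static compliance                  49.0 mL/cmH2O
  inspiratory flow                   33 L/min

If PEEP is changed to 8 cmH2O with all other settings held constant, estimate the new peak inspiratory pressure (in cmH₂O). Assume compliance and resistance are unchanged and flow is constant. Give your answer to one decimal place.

22.0

Flow: 33 L/min ÷ 60 = 0.55 L/s.
PIP = Vt/C + R·V̇ + PEEP (constant-flow equation of motion).
Only the baseline term changes: ΔPIP = ΔPEEP = 8 − 6 = 2.0 cmH2O.
Original PIP = 515/49.0 + 6.4×0.55 + 6 = 20.03 cmH2O; new PIP = 20.03 + (2.0) = 22.03 cmH2O.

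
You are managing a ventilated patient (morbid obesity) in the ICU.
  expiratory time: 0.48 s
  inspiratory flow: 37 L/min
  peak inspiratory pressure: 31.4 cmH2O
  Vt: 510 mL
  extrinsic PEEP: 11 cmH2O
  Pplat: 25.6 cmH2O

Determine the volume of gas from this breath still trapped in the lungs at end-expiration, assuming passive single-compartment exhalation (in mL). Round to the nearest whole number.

118

Flow: 37 L/min ÷ 60 = 0.6167 L/s.
R = (PIP − Pplat)/V̇ = (31.4 − 25.6) / 0.6167 = 5.8/0.6167 = 9.405 cmH2O·s/L.
C = Vt/(Pplat − PEEP) = 510.0 / (25.6 − 11) = 510.0/14.6 = 34.932 mL/cmH2O.
τ = R × C = 9.405 × 0.03493 L/cmH2O = 0.3285 s.
Fraction remaining = e^(−Te/τ) = e^(−0.48/0.3285) = 0.232.
Trapped volume = 510.0 × 0.232 = 118.32 mL.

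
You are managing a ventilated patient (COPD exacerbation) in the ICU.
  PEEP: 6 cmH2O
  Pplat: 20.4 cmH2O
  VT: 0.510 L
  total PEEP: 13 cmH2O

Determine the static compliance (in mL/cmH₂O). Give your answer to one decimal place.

End-expiratory occlusion gives total PEEP = 13 cmH2O (intrinsic PEEP = 13 − 6 = 7). Use total PEEP for the elastic gradient.
Cstat = Vt / (Pplat − PEEPtotal) = 510 / (20.4 − 13) = 510 / 7.4 = 68.919 mL/cmH2O.

68.9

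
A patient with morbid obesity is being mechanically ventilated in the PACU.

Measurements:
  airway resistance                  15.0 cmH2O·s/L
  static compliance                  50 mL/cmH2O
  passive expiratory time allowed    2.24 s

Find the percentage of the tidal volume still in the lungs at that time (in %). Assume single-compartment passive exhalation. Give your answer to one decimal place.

τ = R × C = 15.0 × 50 mL/cmH2O = 15.0 × 0.050 L/cmH2O = 0.75 s.
Passive exhalation: V(t)/V₀ = e^(−t/τ) = e^(−2.24/0.75) = 0.05046.
Fraction remaining = 0.05046 → 5.046%.

5.0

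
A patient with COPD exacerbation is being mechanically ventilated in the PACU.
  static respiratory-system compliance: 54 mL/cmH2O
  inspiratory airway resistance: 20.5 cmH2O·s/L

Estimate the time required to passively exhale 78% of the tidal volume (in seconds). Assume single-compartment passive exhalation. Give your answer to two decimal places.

1.68

τ = R × C = 20.5 × 54 mL/cmH2O = 20.5 × 0.054 L/cmH2O = 1.107 s.
Exhaled fraction f = 1 − e^(−t/τ) → t = −τ·ln(1 − f) = −1.107·ln(0.22) = 1.676 s.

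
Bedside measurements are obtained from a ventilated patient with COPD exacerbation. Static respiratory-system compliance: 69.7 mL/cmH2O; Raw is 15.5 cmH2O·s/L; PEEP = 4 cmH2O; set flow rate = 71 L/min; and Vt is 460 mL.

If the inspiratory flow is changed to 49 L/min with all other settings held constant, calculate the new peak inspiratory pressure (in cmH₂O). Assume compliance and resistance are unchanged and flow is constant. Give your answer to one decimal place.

23.3

Flow: 71 L/min ÷ 60 = 1.1833 L/s.
New flow: 49 L/min ÷ 60 = 0.8167 L/s.
PIP = Vt/C + R·V̇ + PEEP (constant-flow equation of motion).
Only the resistive term changes: ΔPIP = R × ΔV̇ = 15.5 × (0.8167 − 1.1833) = 15.5 × -0.3666 = -5.682 cmH2O.
Original PIP = 460/69.7 + 15.5×1.1833 + 4 = 28.941 cmH2O; new PIP = 28.941 + (-5.682) = 23.259 cmH2O.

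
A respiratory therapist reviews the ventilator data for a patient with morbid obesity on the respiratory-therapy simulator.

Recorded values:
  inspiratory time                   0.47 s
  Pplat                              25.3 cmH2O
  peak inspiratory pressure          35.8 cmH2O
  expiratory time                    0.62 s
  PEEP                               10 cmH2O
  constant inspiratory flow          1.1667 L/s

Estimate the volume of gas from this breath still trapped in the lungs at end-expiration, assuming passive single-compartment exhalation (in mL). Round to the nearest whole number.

Vt = flow × Ti = 1.1667 L/s × 0.47 s × 1000 mL/L = 548.35 mL.
R = (PIP − Pplat)/V̇ = (35.8 − 25.3) / 1.1667 = 10.5/1.1667 = 9.0 cmH2O·s/L.
C = Vt/(Pplat − PEEP) = 548.35 / (25.3 − 10) = 548.35/15.3 = 35.84 mL/cmH2O.
τ = R × C = 9.0 × 0.03584 L/cmH2O = 0.3226 s.
Fraction remaining = e^(−Te/τ) = e^(−0.62/0.3226) = 0.1463.
Trapped volume = 548.35 × 0.1463 = 80.224 mL.

80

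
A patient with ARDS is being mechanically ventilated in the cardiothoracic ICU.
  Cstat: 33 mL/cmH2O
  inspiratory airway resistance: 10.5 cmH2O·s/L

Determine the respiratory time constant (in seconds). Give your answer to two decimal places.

0.35

τ = R × C = 10.5 × 33 mL/cmH2O = 10.5 × 0.033 L/cmH2O = 0.3465 s.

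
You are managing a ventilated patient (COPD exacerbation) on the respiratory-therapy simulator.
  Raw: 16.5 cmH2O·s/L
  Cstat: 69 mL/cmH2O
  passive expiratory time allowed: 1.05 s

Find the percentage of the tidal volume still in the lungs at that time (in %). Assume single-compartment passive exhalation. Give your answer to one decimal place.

39.8

τ = R × C = 16.5 × 69 mL/cmH2O = 16.5 × 0.069 L/cmH2O = 1.139 s.
Passive exhalation: V(t)/V₀ = e^(−t/τ) = e^(−1.05/1.139) = 0.3978.
Fraction remaining = 0.3978 → 39.78%.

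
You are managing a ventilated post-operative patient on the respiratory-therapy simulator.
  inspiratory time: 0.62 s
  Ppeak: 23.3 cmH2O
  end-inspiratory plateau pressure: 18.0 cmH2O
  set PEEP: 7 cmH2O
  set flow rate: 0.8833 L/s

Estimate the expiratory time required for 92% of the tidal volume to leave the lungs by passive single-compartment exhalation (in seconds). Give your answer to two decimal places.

0.75

Vt = flow × Ti = 0.8833 L/s × 0.62 s × 1000 mL/L = 547.65 mL.
R = (PIP − Pplat)/V̇ = (23.3 − 18.0) / 0.8833 = 5.3/0.8833 = 6.0 cmH2O·s/L.
C = Vt/(Pplat − PEEP) = 547.65 / (18.0 − 7) = 547.65/11.0 = 49.786 mL/cmH2O.
τ = R × C = 6.0 × 0.04979 L/cmH2O = 0.2987 s.
t = −τ·ln(1 − 0.92) = −0.2987·ln(0.08) = 0.7544 s.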